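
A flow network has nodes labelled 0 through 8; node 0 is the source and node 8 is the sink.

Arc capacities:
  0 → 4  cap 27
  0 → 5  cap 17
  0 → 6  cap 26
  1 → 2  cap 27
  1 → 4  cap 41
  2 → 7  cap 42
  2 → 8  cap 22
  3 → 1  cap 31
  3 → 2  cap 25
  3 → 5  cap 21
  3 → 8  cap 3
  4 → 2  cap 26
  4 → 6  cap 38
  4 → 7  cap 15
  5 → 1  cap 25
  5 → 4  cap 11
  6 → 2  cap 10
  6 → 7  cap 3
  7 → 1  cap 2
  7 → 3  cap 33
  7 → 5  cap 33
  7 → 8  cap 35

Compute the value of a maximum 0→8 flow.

augment #1: 0→4→2→8 bottleneck 22, total now 22
augment #2: 0→4→7→8 bottleneck 5, total now 27
augment #3: 0→6→7→8 bottleneck 3, total now 30
augment #4: 0→5→4→7→8 bottleneck 10, total now 40
augment #5: 0→6→2→7→8 bottleneck 10, total now 50
augment #6: 0→5→1→2→7→8 bottleneck 7, total now 57

Maximum flow value: 57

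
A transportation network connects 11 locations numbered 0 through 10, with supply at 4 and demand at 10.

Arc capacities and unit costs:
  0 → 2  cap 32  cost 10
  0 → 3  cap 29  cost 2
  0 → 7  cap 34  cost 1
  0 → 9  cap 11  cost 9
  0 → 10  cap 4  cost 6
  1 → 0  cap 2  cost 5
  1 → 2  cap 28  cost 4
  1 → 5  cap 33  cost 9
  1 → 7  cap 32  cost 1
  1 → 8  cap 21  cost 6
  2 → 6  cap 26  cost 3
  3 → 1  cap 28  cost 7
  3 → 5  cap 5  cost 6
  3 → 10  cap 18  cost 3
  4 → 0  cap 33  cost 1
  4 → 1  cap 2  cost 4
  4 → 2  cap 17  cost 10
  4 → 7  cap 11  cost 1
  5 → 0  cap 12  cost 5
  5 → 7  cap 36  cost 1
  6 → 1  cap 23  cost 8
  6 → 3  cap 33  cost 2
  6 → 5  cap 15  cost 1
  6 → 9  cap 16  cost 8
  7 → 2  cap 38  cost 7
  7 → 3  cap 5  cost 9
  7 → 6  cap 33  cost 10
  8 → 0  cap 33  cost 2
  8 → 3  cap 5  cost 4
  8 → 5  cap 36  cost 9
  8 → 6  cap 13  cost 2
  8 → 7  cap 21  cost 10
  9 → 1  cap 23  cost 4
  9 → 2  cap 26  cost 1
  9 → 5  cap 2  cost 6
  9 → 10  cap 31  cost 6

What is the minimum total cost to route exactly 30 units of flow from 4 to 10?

Minimum cost for 30 units: 264

shortest-cost path #1: 4→0→3→10 push 18 @ unit cost 6 (adds 108)
shortest-cost path #2: 4→0→10 push 4 @ unit cost 7 (adds 28)
shortest-cost path #3: 4→0→9→10 push 8 @ unit cost 16 (adds 128)
total cost = 264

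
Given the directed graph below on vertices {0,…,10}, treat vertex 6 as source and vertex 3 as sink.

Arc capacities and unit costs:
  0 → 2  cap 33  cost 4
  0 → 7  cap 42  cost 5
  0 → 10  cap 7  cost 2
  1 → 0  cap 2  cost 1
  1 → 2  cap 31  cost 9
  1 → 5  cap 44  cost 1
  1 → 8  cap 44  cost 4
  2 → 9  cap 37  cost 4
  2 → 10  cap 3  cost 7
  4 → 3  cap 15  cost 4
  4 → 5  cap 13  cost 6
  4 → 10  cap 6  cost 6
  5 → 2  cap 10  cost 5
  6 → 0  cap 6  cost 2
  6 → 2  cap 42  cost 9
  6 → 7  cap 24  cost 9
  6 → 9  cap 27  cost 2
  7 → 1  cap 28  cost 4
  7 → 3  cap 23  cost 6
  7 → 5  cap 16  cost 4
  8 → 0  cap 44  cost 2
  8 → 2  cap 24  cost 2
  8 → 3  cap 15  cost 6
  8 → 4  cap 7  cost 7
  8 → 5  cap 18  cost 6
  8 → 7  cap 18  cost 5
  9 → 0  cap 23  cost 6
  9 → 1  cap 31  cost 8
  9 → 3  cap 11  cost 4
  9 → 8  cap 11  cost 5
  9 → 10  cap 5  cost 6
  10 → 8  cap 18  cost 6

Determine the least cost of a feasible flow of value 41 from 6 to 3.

Minimum cost for 41 units: 482

shortest-cost path #1: 6→9→3 push 11 @ unit cost 6 (adds 66)
shortest-cost path #2: 6→0→7→3 push 6 @ unit cost 13 (adds 78)
shortest-cost path #3: 6→9→8→3 push 11 @ unit cost 13 (adds 143)
shortest-cost path #4: 6→7→3 push 13 @ unit cost 15 (adds 195)
total cost = 482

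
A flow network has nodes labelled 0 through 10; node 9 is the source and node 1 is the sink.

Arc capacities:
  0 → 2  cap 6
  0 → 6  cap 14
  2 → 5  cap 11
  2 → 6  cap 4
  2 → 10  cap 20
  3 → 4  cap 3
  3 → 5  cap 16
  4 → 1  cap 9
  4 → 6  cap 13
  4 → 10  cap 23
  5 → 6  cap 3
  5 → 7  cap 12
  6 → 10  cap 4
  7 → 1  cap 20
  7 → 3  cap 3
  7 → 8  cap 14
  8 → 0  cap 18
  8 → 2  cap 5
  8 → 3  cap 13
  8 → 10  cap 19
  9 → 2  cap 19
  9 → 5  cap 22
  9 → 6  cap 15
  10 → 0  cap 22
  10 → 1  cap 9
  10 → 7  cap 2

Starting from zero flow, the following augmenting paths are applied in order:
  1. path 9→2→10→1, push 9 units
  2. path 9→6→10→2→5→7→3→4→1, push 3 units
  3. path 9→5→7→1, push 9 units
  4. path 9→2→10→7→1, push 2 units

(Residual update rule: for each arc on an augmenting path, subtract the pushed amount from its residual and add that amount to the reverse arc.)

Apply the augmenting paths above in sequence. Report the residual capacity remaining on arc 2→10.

after path 1 (9→2→10→1, push 9): res(2,10)=11
after path 2 (9→6→10→2→5→7→3→4→1, push 3): res(2,10)=14
after path 3 (9→5→7→1, push 9): res(2,10)=14
after path 4 (9→2→10→7→1, push 2): res(2,10)=12

Residual capacity of (2,10): 12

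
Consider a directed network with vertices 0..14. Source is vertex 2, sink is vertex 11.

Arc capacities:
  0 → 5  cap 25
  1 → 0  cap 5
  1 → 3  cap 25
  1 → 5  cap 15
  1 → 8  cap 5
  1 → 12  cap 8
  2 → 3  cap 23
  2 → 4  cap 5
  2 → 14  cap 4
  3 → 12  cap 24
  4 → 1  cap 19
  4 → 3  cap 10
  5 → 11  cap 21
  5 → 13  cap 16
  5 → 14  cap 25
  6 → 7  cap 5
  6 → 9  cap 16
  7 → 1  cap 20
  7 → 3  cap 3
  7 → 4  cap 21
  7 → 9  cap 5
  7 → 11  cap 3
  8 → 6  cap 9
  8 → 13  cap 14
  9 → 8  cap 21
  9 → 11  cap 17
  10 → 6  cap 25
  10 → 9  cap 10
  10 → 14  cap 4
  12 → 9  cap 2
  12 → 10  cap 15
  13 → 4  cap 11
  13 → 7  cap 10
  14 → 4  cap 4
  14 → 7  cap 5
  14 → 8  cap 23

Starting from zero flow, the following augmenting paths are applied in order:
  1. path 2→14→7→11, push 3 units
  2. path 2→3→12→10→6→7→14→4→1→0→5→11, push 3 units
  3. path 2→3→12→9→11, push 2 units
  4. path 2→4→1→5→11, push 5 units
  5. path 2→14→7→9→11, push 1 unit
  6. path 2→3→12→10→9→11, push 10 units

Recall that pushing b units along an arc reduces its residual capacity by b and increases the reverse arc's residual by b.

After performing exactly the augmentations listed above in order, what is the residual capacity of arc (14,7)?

Residual capacity of (14,7): 4

after path 1 (2→14→7→11, push 3): res(14,7)=2
after path 2 (2→3→12→10→6→7→14→4→1→0→5→11, push 3): res(14,7)=5
after path 3 (2→3→12→9→11, push 2): res(14,7)=5
after path 4 (2→4→1→5→11, push 5): res(14,7)=5
after path 5 (2→14→7→9→11, push 1): res(14,7)=4
after path 6 (2→3→12→10→9→11, push 10): res(14,7)=4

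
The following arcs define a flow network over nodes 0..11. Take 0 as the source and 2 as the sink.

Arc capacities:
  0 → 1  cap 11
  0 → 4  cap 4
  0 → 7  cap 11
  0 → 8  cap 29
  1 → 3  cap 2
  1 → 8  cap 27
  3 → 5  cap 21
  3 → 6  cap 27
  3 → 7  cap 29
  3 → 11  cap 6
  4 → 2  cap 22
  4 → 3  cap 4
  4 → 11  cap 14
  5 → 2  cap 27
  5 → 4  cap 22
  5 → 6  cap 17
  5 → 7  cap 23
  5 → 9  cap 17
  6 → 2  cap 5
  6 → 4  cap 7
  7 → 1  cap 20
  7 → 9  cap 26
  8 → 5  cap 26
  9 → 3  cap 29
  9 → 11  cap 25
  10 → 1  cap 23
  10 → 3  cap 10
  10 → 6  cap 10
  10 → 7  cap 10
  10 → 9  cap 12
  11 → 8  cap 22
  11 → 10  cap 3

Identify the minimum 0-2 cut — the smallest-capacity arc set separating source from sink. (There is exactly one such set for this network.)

augment #1: 0→4→2 push 4
augment #2: 0→8→5→2 push 26
augment #3: 0→1→3→5→2 push 1
augment #4: 0→1→3→6→2 push 1
augment #5: 0→7→9→3→6→2 push 4
augment #6: 0→7→9→3→5→4→2 push 7
max flow = 43; residual-reachable set from 0 gives S-side
cut edges (S→T): {(0,4), (0,7), (1,3), (8,5)} total cap 43

Min-cut arcs: {(0,4), (0,7), (1,3), (8,5)} (total capacity 43)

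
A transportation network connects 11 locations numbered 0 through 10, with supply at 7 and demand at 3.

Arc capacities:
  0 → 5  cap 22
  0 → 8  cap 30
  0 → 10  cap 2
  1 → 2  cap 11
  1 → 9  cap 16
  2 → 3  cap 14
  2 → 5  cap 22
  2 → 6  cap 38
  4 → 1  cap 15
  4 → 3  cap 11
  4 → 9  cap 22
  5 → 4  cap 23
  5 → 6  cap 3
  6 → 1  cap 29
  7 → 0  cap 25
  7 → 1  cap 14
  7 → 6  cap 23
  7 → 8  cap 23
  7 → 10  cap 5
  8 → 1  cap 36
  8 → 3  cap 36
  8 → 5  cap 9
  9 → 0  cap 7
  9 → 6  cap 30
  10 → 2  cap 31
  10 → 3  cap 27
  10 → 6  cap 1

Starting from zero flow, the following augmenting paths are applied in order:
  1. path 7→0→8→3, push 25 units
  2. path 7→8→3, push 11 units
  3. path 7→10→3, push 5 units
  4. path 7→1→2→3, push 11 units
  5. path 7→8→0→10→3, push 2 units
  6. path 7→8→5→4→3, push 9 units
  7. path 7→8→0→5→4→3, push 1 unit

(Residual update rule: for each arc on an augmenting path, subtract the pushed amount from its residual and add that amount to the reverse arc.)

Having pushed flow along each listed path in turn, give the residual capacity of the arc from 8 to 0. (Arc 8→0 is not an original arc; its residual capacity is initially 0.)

after path 1 (7→0→8→3, push 25): res(8,0)=25
after path 2 (7→8→3, push 11): res(8,0)=25
after path 3 (7→10→3, push 5): res(8,0)=25
after path 4 (7→1→2→3, push 11): res(8,0)=25
after path 5 (7→8→0→10→3, push 2): res(8,0)=23
after path 6 (7→8→5→4→3, push 9): res(8,0)=23
after path 7 (7→8→0→5→4→3, push 1): res(8,0)=22

Residual capacity of (8,0): 22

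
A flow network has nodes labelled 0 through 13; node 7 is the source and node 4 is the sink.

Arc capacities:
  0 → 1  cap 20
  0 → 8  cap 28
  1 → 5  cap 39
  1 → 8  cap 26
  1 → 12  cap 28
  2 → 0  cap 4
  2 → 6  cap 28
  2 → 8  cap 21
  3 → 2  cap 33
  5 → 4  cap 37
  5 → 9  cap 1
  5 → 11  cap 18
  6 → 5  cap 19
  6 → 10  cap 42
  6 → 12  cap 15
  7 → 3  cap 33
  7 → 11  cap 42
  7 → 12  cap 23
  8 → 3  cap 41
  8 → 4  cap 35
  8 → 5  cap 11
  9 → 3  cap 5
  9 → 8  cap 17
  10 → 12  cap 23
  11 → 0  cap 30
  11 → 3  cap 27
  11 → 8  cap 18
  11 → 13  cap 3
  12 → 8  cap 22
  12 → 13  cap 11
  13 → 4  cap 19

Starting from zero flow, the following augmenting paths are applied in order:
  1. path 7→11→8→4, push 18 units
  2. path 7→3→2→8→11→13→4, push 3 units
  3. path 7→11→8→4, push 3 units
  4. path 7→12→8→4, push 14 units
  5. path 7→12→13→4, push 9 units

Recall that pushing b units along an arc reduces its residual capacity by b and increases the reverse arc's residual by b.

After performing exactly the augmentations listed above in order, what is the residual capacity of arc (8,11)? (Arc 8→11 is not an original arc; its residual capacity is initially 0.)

Residual capacity of (8,11): 18

after path 1 (7→11→8→4, push 18): res(8,11)=18
after path 2 (7→3→2→8→11→13→4, push 3): res(8,11)=15
after path 3 (7→11→8→4, push 3): res(8,11)=18
after path 4 (7→12→8→4, push 14): res(8,11)=18
after path 5 (7→12→13→4, push 9): res(8,11)=18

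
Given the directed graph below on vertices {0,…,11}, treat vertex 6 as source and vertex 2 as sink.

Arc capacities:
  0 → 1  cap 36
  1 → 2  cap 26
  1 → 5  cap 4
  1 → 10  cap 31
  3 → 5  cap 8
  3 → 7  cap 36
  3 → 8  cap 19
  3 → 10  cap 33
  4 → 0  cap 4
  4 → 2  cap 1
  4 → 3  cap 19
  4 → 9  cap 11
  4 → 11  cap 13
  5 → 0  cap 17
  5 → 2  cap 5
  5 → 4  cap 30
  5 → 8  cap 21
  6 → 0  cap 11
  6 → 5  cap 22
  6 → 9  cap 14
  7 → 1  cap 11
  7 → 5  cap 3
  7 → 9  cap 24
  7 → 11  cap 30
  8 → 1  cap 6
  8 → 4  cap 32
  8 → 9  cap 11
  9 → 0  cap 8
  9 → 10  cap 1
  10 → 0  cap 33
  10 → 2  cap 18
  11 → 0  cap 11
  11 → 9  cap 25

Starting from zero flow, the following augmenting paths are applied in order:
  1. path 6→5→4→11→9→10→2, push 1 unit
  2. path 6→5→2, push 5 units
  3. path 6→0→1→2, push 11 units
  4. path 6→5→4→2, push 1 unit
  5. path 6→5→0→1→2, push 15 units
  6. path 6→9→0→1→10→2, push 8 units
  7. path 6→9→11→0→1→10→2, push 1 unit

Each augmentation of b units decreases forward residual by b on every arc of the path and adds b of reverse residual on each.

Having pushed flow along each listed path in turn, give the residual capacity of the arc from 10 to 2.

after path 1 (6→5→4→11→9→10→2, push 1): res(10,2)=17
after path 2 (6→5→2, push 5): res(10,2)=17
after path 3 (6→0→1→2, push 11): res(10,2)=17
after path 4 (6→5→4→2, push 1): res(10,2)=17
after path 5 (6→5→0→1→2, push 15): res(10,2)=17
after path 6 (6→9→0→1→10→2, push 8): res(10,2)=9
after path 7 (6→9→11→0→1→10→2, push 1): res(10,2)=8

Residual capacity of (10,2): 8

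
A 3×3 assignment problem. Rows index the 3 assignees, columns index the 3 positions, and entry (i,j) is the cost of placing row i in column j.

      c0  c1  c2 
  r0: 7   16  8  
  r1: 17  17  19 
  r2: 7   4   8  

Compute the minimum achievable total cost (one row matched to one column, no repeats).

Minimum assignment cost: 29

optimal assignment: row0→col2 (cost 8), row1→col0 (cost 17), row2→col1 (cost 4)
total = 8 + 17 + 4 = 29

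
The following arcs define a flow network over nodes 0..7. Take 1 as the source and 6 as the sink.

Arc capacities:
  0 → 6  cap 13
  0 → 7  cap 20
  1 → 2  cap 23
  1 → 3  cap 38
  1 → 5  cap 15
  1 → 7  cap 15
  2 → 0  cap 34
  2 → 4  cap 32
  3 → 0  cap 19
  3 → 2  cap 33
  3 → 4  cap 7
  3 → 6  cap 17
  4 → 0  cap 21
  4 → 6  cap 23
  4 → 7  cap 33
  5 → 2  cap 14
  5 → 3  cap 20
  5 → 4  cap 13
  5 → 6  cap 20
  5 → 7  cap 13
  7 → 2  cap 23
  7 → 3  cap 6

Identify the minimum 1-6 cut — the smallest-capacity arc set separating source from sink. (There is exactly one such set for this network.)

augment #1: 1→3→6 push 17
augment #2: 1→5→6 push 15
augment #3: 1→2→0→6 push 13
augment #4: 1→2→4→6 push 10
augment #5: 1→3→4→6 push 7
augment #6: 1→3→2→4→6 push 6
max flow = 68; residual-reachable set from 1 gives S-side
cut edges (S→T): {(0,6), (1,5), (3,6), (4,6)} total cap 68

Min-cut arcs: {(0,6), (1,5), (3,6), (4,6)} (total capacity 68)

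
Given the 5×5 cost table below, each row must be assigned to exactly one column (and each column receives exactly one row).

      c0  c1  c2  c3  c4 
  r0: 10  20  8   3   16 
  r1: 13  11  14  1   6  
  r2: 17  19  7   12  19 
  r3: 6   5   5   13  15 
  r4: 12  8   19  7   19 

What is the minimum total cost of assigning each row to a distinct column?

Minimum assignment cost: 30

optimal assignment: row0→col3 (cost 3), row1→col4 (cost 6), row2→col2 (cost 7), row3→col0 (cost 6), row4→col1 (cost 8)
total = 3 + 6 + 7 + 6 + 8 = 30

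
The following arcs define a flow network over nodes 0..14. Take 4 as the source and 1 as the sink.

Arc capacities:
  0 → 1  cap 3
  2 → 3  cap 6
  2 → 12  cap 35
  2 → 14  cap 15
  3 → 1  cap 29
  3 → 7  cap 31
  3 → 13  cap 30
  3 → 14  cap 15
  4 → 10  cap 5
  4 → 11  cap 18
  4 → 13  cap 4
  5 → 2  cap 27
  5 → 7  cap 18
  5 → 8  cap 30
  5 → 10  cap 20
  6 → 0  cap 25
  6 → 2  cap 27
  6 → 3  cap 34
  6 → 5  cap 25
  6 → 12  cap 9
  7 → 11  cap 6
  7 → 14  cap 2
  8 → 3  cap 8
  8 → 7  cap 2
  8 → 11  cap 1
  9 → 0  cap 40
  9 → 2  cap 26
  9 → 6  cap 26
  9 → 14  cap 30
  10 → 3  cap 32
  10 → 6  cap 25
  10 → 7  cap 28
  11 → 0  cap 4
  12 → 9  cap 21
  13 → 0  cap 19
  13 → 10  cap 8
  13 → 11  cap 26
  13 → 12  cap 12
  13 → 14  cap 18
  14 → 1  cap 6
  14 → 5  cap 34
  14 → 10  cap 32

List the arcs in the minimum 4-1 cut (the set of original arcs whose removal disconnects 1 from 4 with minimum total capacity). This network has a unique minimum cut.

augment #1: 4→10→3→1 push 5
augment #2: 4→11→0→1 push 3
augment #3: 4→13→14→1 push 4
max flow = 12; residual-reachable set from 4 gives S-side
cut edges (S→T): {(0,1), (4,10), (4,13)} total cap 12

Min-cut arcs: {(0,1), (4,10), (4,13)} (total capacity 12)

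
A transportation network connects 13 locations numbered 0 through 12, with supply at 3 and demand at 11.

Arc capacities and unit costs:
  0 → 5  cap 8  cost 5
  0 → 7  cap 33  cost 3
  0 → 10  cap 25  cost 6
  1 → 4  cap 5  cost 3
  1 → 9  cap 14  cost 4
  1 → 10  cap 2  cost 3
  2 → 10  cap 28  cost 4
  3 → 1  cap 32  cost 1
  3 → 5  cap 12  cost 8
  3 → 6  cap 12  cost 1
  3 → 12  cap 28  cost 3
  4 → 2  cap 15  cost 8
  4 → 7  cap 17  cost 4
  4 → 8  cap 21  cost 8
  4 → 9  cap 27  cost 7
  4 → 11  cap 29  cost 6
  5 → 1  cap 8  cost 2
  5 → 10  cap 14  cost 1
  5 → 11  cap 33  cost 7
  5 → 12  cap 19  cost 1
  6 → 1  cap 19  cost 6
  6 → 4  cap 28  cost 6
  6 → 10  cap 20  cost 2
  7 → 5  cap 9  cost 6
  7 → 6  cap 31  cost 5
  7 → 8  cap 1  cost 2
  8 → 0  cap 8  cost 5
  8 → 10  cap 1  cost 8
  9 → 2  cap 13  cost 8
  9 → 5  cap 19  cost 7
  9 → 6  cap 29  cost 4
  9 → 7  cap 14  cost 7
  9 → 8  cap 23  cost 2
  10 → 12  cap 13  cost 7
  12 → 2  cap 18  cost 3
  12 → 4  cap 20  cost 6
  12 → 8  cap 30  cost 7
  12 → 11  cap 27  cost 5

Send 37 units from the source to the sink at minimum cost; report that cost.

Minimum cost for 37 units: 331

shortest-cost path #1: 3→12→11 push 27 @ unit cost 8 (adds 216)
shortest-cost path #2: 3→1→4→11 push 5 @ unit cost 10 (adds 50)
shortest-cost path #3: 3→6→4→11 push 5 @ unit cost 13 (adds 65)
total cost = 331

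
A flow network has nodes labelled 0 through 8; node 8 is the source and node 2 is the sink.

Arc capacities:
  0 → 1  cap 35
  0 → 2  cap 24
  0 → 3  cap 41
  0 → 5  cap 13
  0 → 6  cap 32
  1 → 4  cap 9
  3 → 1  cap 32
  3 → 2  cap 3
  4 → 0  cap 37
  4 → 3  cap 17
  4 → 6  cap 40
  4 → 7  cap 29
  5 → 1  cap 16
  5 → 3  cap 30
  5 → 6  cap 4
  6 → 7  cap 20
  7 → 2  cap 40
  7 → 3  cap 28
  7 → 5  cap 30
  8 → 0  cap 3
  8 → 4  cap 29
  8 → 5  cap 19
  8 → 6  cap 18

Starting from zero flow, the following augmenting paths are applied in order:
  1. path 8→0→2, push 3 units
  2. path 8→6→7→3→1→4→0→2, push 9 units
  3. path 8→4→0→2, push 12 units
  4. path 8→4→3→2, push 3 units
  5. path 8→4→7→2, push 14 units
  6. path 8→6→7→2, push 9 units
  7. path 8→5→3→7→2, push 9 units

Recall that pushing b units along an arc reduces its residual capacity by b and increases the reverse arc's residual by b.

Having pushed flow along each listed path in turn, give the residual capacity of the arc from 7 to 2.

after path 1 (8→0→2, push 3): res(7,2)=40
after path 2 (8→6→7→3→1→4→0→2, push 9): res(7,2)=40
after path 3 (8→4→0→2, push 12): res(7,2)=40
after path 4 (8→4→3→2, push 3): res(7,2)=40
after path 5 (8→4→7→2, push 14): res(7,2)=26
after path 6 (8→6→7→2, push 9): res(7,2)=17
after path 7 (8→5→3→7→2, push 9): res(7,2)=8

Residual capacity of (7,2): 8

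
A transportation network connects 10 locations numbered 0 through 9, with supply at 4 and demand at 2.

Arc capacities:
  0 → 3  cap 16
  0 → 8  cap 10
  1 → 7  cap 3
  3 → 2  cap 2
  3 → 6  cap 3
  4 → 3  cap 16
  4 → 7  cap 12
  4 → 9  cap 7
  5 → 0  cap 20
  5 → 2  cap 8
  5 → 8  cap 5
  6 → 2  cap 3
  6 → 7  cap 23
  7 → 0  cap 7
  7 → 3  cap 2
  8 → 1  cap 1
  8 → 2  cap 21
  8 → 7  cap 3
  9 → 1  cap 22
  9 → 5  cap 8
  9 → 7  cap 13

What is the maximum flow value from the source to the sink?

Maximum flow value: 19

augment #1: 4→3→2 bottleneck 2, total now 2
augment #2: 4→3→6→2 bottleneck 3, total now 5
augment #3: 4→9→5→2 bottleneck 7, total now 12
augment #4: 4→7→0→8→2 bottleneck 7, total now 19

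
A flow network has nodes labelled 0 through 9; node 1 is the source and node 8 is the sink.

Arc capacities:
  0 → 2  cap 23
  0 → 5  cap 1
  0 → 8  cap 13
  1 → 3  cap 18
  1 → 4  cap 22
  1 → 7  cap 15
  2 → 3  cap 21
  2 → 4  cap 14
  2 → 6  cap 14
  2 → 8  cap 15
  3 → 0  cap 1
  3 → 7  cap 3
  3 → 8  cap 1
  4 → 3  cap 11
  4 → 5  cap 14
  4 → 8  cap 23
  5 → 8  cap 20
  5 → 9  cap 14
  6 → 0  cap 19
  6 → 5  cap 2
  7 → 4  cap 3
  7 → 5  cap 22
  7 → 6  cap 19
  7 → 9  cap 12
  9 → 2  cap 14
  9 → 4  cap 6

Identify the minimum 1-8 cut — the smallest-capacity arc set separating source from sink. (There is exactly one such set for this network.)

augment #1: 1→3→8 push 1
augment #2: 1→4→8 push 22
augment #3: 1→3→0→8 push 1
augment #4: 1→7→4→8 push 1
augment #5: 1→7→5→8 push 14
augment #6: 1→3→7→5→8 push 3
max flow = 42; residual-reachable set from 1 gives S-side
cut edges (S→T): {(1,4), (1,7), (3,0), (3,7), (3,8)} total cap 42

Min-cut arcs: {(1,4), (1,7), (3,0), (3,7), (3,8)} (total capacity 42)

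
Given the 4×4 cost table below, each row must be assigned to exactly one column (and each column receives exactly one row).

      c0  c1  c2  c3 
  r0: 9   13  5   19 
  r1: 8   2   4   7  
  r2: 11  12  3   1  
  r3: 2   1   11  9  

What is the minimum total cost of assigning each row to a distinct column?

Minimum assignment cost: 10

optimal assignment: row0→col2 (cost 5), row1→col1 (cost 2), row2→col3 (cost 1), row3→col0 (cost 2)
total = 5 + 2 + 1 + 2 = 10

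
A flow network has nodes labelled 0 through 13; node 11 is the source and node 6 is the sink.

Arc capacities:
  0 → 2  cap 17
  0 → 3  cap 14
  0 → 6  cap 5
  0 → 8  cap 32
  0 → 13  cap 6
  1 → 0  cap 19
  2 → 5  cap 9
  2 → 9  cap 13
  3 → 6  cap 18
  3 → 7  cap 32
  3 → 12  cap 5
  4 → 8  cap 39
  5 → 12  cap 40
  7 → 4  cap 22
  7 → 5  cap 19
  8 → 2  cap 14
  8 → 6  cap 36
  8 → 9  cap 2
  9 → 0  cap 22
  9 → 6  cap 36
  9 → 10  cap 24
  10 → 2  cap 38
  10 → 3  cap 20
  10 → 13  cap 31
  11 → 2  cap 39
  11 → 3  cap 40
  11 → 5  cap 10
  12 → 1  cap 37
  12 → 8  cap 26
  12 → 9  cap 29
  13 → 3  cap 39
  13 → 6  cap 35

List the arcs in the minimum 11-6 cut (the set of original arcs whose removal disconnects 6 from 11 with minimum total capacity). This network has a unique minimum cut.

Min-cut arcs: {(2,5), (2,9), (11,3), (11,5)} (total capacity 72)

augment #1: 11→3→6 push 18
augment #2: 11→2→9→6 push 13
augment #3: 11→3→12→8→6 push 5
augment #4: 11→5→12→8→6 push 10
augment #5: 11→2→5→12→8→6 push 9
augment #6: 11→3→7→4→8→6 push 12
augment #7: 11→3→7→4→8→9→6 push 2
augment #8: 11→3→7→5→12→9→6 push 3
max flow = 72; residual-reachable set from 11 gives S-side
cut edges (S→T): {(2,5), (2,9), (11,3), (11,5)} total cap 72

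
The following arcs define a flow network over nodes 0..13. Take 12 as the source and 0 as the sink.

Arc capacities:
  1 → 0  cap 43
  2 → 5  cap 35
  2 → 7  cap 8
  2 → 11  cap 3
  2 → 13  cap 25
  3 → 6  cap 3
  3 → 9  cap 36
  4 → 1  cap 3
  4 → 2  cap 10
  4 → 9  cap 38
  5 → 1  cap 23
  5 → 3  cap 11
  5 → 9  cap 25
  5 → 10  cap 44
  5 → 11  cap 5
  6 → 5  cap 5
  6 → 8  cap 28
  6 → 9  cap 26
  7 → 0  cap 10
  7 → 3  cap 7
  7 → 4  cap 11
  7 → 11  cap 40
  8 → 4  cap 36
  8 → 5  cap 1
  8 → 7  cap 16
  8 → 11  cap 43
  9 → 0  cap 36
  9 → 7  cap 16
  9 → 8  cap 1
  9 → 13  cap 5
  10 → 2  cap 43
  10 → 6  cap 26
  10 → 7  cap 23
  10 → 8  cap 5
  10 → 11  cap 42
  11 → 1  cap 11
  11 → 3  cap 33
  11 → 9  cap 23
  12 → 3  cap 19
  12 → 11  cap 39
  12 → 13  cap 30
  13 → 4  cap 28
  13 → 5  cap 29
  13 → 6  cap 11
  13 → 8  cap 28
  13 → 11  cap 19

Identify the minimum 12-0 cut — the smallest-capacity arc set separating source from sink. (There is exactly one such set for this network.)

Min-cut arcs: {(4,1), (5,1), (7,0), (9,0), (11,1)} (total capacity 83)

augment #1: 12→3→9→0 push 19
augment #2: 12→11→1→0 push 11
augment #3: 12→11→9→0 push 17
augment #4: 12→11→9→7→0 push 6
augment #5: 12→13→4→1→0 push 3
augment #6: 12→13→5→1→0 push 23
augment #7: 12→13→8→7→0 push 4
max flow = 83; residual-reachable set from 12 gives S-side
cut edges (S→T): {(4,1), (5,1), (7,0), (9,0), (11,1)} total cap 83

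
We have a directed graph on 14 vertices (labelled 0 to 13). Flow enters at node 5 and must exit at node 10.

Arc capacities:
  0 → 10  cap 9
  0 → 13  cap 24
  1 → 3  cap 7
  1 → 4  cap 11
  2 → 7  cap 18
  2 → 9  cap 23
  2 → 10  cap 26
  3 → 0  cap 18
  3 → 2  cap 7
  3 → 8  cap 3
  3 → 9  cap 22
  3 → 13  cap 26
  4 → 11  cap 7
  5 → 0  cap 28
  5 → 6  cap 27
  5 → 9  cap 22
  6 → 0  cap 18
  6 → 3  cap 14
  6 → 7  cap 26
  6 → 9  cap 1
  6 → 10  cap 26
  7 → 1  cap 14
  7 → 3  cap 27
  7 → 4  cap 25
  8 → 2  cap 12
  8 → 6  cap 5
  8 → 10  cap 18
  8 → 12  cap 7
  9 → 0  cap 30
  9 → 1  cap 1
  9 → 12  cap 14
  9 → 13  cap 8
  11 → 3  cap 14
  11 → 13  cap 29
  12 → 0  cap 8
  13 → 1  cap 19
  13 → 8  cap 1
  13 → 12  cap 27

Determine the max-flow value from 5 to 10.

Maximum flow value: 46

augment #1: 5→0→10 bottleneck 9, total now 9
augment #2: 5→6→10 bottleneck 26, total now 35
augment #3: 5→0→13→8→10 bottleneck 1, total now 36
augment #4: 5→6→3→2→10 bottleneck 1, total now 37
augment #5: 5→9→1→3→2→10 bottleneck 1, total now 38
augment #6: 5→0→13→1→3→2→10 bottleneck 5, total now 43
augment #7: 5→0→13→1→3→8→10 bottleneck 1, total now 44
augment #8: 5→0→13→1→4→11→3→8→10 bottleneck 2, total now 46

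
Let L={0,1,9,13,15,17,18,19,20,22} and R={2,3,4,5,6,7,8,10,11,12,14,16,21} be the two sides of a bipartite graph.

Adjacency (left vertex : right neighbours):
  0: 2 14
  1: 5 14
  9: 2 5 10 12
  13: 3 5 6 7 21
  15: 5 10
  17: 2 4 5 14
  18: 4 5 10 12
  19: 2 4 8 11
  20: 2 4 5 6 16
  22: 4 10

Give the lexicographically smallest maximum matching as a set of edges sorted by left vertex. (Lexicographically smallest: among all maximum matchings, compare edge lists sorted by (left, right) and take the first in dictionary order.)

|M| = 9 (so the lex-smallest maximum matching has 9 edges)
process left vertices in ascending order; for each, take the smallest-labelled available neighbour that still permits 9 edges overall, or leave it unmatched if none does
lex-smallest matching: {0-2, 1-5, 9-10, 13-3, 17-14, 18-12, 19-8, 20-6, 22-4}

Lex-smallest maximum matching: {(0,2), (1,5), (9,10), (13,3), (17,14), (18,12), (19,8), (20,6), (22,4)}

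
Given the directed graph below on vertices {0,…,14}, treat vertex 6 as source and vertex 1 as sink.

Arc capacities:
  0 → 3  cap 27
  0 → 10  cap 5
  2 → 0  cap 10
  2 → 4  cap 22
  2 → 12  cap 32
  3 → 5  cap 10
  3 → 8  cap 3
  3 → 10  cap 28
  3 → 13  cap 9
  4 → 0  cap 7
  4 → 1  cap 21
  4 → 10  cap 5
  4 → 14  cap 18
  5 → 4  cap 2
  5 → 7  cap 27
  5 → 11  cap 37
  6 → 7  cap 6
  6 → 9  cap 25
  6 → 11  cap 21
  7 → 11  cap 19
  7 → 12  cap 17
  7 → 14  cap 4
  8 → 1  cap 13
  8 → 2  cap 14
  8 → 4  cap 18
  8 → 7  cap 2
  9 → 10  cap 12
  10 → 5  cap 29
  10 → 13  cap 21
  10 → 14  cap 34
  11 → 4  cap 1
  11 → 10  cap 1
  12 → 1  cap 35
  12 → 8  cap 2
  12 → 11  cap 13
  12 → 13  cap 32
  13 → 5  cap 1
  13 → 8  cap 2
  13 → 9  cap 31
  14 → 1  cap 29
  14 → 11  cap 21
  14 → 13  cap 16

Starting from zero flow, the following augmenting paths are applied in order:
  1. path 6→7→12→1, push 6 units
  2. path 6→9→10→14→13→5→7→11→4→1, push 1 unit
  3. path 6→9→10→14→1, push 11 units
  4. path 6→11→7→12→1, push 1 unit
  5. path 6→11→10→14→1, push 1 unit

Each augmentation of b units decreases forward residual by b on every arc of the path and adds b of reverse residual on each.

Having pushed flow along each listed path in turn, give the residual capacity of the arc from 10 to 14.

after path 1 (6→7→12→1, push 6): res(10,14)=34
after path 2 (6→9→10→14→13→5→7→11→4→1, push 1): res(10,14)=33
after path 3 (6→9→10→14→1, push 11): res(10,14)=22
after path 4 (6→11→7→12→1, push 1): res(10,14)=22
after path 5 (6→11→10→14→1, push 1): res(10,14)=21

Residual capacity of (10,14): 21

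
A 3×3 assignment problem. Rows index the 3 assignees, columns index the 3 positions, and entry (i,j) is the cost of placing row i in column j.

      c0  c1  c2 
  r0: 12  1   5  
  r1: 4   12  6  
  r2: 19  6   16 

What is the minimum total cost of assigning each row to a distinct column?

Minimum assignment cost: 15

optimal assignment: row0→col2 (cost 5), row1→col0 (cost 4), row2→col1 (cost 6)
total = 5 + 4 + 6 = 15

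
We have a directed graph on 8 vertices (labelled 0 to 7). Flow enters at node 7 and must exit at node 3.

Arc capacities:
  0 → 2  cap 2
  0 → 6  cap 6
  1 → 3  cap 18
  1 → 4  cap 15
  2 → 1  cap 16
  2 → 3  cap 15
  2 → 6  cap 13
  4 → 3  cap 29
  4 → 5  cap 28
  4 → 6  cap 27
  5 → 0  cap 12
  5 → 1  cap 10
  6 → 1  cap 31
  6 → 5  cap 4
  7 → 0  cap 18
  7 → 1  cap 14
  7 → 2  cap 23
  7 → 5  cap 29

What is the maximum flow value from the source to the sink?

Maximum flow value: 48

augment #1: 7→1→3 bottleneck 14, total now 14
augment #2: 7→2→3 bottleneck 15, total now 29
augment #3: 7→2→1→3 bottleneck 4, total now 33
augment #4: 7→2→1→4→3 bottleneck 4, total now 37
augment #5: 7→5→1→4→3 bottleneck 10, total now 47
augment #6: 7→0→2→1→4→3 bottleneck 1, total now 48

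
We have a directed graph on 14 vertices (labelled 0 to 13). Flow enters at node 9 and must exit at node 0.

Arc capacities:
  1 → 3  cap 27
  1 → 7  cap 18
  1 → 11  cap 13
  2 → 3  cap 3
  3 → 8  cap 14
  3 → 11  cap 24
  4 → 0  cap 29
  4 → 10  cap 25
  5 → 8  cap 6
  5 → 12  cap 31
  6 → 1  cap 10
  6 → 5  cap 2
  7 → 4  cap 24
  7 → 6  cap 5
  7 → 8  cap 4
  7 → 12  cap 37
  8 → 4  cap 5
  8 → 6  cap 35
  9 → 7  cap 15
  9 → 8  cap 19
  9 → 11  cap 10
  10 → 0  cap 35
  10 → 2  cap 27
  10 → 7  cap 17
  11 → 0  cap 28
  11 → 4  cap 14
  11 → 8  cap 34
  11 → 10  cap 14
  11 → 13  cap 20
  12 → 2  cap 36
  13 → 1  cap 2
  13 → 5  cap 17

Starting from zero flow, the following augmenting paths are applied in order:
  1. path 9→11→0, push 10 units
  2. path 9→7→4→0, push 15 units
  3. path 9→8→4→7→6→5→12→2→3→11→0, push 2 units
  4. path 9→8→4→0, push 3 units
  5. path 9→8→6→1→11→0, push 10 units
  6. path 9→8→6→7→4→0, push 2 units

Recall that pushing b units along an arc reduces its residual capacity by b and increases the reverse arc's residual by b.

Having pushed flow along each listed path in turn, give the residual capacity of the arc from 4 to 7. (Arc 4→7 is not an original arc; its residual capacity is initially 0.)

Residual capacity of (4,7): 15

after path 1 (9→11→0, push 10): res(4,7)=0
after path 2 (9→7→4→0, push 15): res(4,7)=15
after path 3 (9→8→4→7→6→5→12→2→3→11→0, push 2): res(4,7)=13
after path 4 (9→8→4→0, push 3): res(4,7)=13
after path 5 (9→8→6→1→11→0, push 10): res(4,7)=13
after path 6 (9→8→6→7→4→0, push 2): res(4,7)=15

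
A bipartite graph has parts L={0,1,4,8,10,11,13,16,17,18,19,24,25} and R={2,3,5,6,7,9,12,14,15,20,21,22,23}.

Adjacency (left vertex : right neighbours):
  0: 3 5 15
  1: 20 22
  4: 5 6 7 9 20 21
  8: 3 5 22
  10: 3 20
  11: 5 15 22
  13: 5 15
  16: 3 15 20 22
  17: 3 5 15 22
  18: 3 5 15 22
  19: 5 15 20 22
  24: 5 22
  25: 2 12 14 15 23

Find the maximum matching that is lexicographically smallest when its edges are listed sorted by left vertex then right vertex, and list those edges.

|M| = 7 (so the lex-smallest maximum matching has 7 edges)
process left vertices in ascending order; for each, take the smallest-labelled available neighbour that still permits 7 edges overall, or leave it unmatched if none does
lex-smallest matching: {0-3, 1-20, 4-6, 8-5, 11-15, 16-22, 25-2}

Lex-smallest maximum matching: {(0,3), (1,20), (4,6), (8,5), (11,15), (16,22), (25,2)}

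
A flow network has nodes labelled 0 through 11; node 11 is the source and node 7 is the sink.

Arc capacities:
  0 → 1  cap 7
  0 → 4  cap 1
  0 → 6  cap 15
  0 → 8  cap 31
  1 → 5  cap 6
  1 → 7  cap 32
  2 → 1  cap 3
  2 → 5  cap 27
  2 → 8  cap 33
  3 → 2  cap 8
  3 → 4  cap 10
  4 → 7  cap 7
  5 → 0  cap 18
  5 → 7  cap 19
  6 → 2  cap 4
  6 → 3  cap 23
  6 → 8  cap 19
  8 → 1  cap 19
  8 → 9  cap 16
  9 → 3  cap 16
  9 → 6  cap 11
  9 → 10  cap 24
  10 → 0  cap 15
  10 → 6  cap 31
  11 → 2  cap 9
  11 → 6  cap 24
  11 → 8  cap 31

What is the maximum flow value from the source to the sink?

augment #1: 11→2→1→7 bottleneck 3, total now 3
augment #2: 11→2→5→7 bottleneck 6, total now 9
augment #3: 11→8→1→7 bottleneck 19, total now 28
augment #4: 11→6→2→5→7 bottleneck 4, total now 32
augment #5: 11→6→3→4→7 bottleneck 7, total now 39
augment #6: 11→6→3→2→5→7 bottleneck 8, total now 47
augment #7: 11→8→9→10→0→1→7 bottleneck 7, total now 54

Maximum flow value: 54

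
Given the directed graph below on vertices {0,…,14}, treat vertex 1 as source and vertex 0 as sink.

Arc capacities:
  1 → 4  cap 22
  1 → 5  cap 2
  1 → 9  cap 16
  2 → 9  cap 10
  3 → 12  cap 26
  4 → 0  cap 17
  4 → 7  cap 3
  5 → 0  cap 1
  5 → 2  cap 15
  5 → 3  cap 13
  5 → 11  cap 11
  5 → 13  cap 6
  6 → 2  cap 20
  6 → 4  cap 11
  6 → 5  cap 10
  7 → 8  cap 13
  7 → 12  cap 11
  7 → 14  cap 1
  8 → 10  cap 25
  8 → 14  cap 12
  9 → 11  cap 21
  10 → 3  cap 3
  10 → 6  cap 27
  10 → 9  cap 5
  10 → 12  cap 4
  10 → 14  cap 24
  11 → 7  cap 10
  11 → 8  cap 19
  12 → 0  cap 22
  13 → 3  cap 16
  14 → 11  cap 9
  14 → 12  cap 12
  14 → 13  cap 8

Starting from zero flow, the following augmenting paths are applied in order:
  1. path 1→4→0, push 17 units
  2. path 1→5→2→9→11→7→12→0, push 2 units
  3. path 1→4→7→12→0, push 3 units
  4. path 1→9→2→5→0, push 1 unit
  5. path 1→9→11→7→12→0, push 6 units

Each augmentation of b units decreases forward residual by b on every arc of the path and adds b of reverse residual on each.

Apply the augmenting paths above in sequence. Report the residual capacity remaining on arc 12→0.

after path 1 (1→4→0, push 17): res(12,0)=22
after path 2 (1→5→2→9→11→7→12→0, push 2): res(12,0)=20
after path 3 (1→4→7→12→0, push 3): res(12,0)=17
after path 4 (1→9→2→5→0, push 1): res(12,0)=17
after path 5 (1→9→11→7→12→0, push 6): res(12,0)=11

Residual capacity of (12,0): 11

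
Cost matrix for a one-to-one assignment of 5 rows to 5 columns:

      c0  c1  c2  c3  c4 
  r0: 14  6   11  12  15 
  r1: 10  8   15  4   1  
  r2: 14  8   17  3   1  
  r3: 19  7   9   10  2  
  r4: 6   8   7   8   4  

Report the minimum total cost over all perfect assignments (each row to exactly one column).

optimal assignment: row0→col1 (cost 6), row1→col4 (cost 1), row2→col3 (cost 3), row3→col2 (cost 9), row4→col0 (cost 6)
total = 6 + 1 + 3 + 9 + 6 = 25

Minimum assignment cost: 25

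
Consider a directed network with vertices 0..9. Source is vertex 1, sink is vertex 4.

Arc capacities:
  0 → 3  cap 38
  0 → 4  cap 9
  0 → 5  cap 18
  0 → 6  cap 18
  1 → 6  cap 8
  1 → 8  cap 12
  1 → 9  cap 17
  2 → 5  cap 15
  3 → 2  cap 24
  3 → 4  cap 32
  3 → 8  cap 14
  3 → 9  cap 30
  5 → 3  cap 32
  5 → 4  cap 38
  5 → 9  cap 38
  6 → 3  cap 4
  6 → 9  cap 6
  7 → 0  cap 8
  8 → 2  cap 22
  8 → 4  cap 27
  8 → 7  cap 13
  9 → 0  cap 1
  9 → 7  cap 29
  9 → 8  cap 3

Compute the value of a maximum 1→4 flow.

augment #1: 1→8→4 bottleneck 12, total now 12
augment #2: 1→6→3→4 bottleneck 4, total now 16
augment #3: 1→9→0→4 bottleneck 1, total now 17
augment #4: 1→9→8→4 bottleneck 3, total now 20
augment #5: 1→9→7→0→4 bottleneck 8, total now 28

Maximum flow value: 28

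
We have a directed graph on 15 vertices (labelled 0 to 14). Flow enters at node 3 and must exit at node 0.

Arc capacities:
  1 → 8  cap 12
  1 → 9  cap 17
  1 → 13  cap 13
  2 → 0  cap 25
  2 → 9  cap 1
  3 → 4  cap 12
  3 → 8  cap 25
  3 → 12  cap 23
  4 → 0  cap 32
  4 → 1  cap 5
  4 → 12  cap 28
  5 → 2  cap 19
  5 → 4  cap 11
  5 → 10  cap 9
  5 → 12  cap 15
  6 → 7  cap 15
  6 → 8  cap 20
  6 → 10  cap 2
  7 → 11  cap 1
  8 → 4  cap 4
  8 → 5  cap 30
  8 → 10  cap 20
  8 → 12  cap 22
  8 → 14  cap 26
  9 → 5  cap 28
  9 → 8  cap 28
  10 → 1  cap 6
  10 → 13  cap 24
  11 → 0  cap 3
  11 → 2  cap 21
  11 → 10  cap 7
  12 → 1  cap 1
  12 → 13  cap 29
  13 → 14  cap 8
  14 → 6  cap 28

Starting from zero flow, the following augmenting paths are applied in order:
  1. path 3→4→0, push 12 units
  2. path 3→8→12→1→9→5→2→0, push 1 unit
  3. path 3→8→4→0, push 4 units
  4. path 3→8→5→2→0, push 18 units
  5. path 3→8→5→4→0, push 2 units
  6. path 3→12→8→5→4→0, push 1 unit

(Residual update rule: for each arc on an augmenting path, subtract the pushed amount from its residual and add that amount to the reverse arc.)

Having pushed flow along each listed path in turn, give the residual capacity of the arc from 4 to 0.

after path 1 (3→4→0, push 12): res(4,0)=20
after path 2 (3→8→12→1→9→5→2→0, push 1): res(4,0)=20
after path 3 (3→8→4→0, push 4): res(4,0)=16
after path 4 (3→8→5→2→0, push 18): res(4,0)=16
after path 5 (3→8→5→4→0, push 2): res(4,0)=14
after path 6 (3→12→8→5→4→0, push 1): res(4,0)=13

Residual capacity of (4,0): 13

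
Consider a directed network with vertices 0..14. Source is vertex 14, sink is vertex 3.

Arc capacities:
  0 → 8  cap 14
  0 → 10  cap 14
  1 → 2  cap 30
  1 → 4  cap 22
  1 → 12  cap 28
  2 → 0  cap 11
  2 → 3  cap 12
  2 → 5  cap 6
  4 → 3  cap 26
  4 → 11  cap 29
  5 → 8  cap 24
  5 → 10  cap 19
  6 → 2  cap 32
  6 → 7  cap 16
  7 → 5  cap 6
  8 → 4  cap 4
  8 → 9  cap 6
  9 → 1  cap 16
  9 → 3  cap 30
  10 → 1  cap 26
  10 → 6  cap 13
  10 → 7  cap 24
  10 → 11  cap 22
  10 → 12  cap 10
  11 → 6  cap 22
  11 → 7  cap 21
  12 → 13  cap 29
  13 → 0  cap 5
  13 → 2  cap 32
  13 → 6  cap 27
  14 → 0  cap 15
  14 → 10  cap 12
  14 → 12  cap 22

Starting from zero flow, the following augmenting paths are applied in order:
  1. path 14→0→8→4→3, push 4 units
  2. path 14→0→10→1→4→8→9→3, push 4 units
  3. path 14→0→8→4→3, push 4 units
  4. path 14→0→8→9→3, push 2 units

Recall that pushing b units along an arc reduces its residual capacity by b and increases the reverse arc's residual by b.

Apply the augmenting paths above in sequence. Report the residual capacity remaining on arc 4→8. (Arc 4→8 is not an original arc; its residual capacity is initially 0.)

after path 1 (14→0→8→4→3, push 4): res(4,8)=4
after path 2 (14→0→10→1→4→8→9→3, push 4): res(4,8)=0
after path 3 (14→0→8→4→3, push 4): res(4,8)=4
after path 4 (14→0→8→9→3, push 2): res(4,8)=4

Residual capacity of (4,8): 4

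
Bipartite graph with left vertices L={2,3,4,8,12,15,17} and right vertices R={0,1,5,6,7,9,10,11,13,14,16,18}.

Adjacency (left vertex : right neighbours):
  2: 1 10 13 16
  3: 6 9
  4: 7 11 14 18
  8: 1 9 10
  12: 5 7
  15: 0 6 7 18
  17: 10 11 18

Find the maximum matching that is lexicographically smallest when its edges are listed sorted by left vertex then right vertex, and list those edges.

|M| = 7 (so the lex-smallest maximum matching has 7 edges)
process left vertices in ascending order; for each, take the smallest-labelled available neighbour that still permits 7 edges overall, or leave it unmatched if none does
lex-smallest matching: {2-1, 3-6, 4-7, 8-9, 12-5, 15-0, 17-10}

Lex-smallest maximum matching: {(2,1), (3,6), (4,7), (8,9), (12,5), (15,0), (17,10)}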